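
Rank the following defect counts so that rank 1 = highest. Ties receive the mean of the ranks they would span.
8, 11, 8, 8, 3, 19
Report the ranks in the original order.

4, 2, 4, 4, 6, 1

Sorted (descending): 19, 11, 8, 8, 8, 3
The 3 values of 8 occupy positions 3–5 → average rank 4.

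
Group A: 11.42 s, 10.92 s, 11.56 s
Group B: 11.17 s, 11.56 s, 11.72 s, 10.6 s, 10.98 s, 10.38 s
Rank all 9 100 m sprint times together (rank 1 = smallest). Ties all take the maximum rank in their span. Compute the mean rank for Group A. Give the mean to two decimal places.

Sorted (ascending): 10.38, 10.6, 10.92, 10.98, 11.17, 11.42, 11.56, 11.56, 11.72
The 2 values of 11.56 occupy positions 7–8 → each gets rank 8.
Group A values → pooled ranks: 11.42→6, 10.92→3, 11.56→8
Mean rank = (6 + 3 + 8) / 3 = 5.67

5.67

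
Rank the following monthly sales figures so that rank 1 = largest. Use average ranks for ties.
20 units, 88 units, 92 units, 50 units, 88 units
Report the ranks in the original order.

5, 2.5, 1, 4, 2.5

Sorted (descending): 92, 88, 88, 50, 20
The 2 values of 88 occupy positions 2–3 → average rank (2+3)/2 = 2.5.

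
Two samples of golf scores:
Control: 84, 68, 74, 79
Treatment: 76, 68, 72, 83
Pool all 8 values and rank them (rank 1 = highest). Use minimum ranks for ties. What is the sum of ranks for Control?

Sorted (descending): 84, 83, 79, 76, 74, 72, 68, 68
The 2 values of 68 occupy positions 7–8 → each gets rank 7.
Control values → pooled ranks: 84→1, 68→7, 74→5, 79→3
Rank sum = 1 + 7 + 5 + 3 = 16

16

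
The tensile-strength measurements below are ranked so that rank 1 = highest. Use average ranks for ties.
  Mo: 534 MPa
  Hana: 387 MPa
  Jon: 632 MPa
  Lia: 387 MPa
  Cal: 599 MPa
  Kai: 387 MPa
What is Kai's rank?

Sorted (descending): 632, 599, 534, 387, 387, 387
The 3 values of 387 occupy positions 4–6 → average rank 5.
Kai has value 387 MPa → rank 5.

5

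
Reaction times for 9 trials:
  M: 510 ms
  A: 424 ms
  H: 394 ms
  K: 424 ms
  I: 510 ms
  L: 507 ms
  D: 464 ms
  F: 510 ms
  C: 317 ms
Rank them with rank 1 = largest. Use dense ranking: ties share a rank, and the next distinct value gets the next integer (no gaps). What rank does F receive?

Sorted (descending): 510, 510, 510, 507, 464, 424, 424, 394, 317
The 3 values of 510 share dense rank 1.
The 2 values of 424 share dense rank 4.
Remaining distinct values take the next consecutive integers.
F has value 510 ms → rank 1.

1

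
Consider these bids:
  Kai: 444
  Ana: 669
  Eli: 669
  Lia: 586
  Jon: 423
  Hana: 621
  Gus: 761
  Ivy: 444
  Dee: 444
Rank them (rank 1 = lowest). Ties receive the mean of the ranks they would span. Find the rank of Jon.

1

Sorted (ascending): 423, 444, 444, 444, 586, 621, 669, 669, 761
The 3 values of 444 occupy positions 2–4 → average rank 3.
The 2 values of 669 occupy positions 7–8 → average rank (7+8)/2 = 7.5.
Jon has value 423 → rank 1.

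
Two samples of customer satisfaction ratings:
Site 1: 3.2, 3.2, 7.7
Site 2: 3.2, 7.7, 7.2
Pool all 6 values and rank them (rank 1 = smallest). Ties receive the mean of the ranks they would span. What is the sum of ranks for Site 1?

Sorted (ascending): 3.2, 3.2, 3.2, 7.2, 7.7, 7.7
The 3 values of 3.2 occupy positions 1–3 → average rank 2.
The 2 values of 7.7 occupy positions 5–6 → average rank (5+6)/2 = 5.5.
Site 1 values → pooled ranks: 3.2→2, 3.2→2, 7.7→5.5
Rank sum = 2 + 2 + 5.5 = 9.5

9.5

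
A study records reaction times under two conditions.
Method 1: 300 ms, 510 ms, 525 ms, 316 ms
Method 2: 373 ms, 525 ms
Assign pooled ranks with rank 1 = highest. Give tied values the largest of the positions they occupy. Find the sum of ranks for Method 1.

16

Sorted (descending): 525, 525, 510, 373, 316, 300
The 2 values of 525 occupy positions 1–2 → each gets rank 2.
Method 1 values → pooled ranks: 300→6, 510→3, 525→2, 316→5
Rank sum = 6 + 3 + 2 + 5 = 16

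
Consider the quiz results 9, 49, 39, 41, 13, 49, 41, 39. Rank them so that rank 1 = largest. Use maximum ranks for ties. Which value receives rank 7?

13

Sorted (descending): 49, 49, 41, 41, 39, 39, 13, 9
The 2 values of 49 occupy positions 1–2 → each gets rank 2.
The 2 values of 41 occupy positions 3–4 → each gets rank 4.
The 2 values of 39 occupy positions 5–6 → each gets rank 6.
Rank 7 → value 13.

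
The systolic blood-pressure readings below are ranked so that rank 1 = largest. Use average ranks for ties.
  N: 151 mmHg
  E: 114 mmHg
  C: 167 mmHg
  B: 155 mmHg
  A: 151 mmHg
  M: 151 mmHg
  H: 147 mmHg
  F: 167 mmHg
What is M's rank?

5

Sorted (descending): 167, 167, 155, 151, 151, 151, 147, 114
The 2 values of 167 occupy positions 1–2 → average rank (1+2)/2 = 1.5.
The 3 values of 151 occupy positions 4–6 → average rank 5.
M has value 151 mmHg → rank 5.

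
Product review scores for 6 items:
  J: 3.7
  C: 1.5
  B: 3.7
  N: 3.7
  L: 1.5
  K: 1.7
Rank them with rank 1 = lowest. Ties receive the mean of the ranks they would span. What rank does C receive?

Sorted (ascending): 1.5, 1.5, 1.7, 3.7, 3.7, 3.7
The 2 values of 1.5 occupy positions 1–2 → average rank (1+2)/2 = 1.5.
The 3 values of 3.7 occupy positions 4–6 → average rank 5.
C has value 1.5 → rank 1.5.

1.5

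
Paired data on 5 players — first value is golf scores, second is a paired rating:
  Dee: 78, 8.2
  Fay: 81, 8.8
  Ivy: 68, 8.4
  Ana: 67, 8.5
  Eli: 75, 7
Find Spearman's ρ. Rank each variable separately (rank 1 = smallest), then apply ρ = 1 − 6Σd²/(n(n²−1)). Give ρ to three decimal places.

Ranks of variable 1: 4, 5, 2, 1, 3
Ranks of variable 2: 2, 5, 3, 4, 1
d = r₁ − r₂: 2, 0, -1, -3, 2
d²: 4, 0, 1, 9, 4; Σd² = 18
ρ = 1 − 6·18/(5·24) = 1 − 108/120 = 0.100

0.100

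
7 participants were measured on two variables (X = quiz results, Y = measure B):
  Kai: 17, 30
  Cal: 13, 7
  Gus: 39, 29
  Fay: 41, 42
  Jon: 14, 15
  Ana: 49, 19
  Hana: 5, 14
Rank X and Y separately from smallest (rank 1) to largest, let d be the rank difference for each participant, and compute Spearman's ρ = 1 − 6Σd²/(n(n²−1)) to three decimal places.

Ranks of variable 1: 4, 2, 5, 6, 3, 7, 1
Ranks of variable 2: 6, 1, 5, 7, 3, 4, 2
d = r₁ − r₂: -2, 1, 0, -1, 0, 3, -1
d²: 4, 1, 0, 1, 0, 9, 1; Σd² = 16
ρ = 1 − 6·16/(7·48) = 1 − 96/336 = 0.714

0.714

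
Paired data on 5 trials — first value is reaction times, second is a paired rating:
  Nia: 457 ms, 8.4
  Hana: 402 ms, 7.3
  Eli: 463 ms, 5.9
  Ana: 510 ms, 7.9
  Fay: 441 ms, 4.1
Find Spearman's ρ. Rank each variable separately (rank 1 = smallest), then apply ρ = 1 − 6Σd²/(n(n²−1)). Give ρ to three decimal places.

0.300

Ranks of variable 1: 3, 1, 4, 5, 2
Ranks of variable 2: 5, 3, 2, 4, 1
d = r₁ − r₂: -2, -2, 2, 1, 1
d²: 4, 4, 4, 1, 1; Σd² = 14
ρ = 1 − 6·14/(5·24) = 1 − 84/120 = 0.300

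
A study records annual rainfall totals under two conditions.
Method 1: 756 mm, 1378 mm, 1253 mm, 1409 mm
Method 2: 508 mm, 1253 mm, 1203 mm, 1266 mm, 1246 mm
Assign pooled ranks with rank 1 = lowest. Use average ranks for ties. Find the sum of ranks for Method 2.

Sorted (ascending): 508, 756, 1203, 1246, 1253, 1253, 1266, 1378, 1409
The 2 values of 1253 occupy positions 5–6 → average rank (5+6)/2 = 5.5.
Method 2 values → pooled ranks: 508→1, 1253→5.5, 1203→3, 1266→7, 1246→4
Rank sum = 1 + 5.5 + 3 + 7 + 4 = 20.5

20.5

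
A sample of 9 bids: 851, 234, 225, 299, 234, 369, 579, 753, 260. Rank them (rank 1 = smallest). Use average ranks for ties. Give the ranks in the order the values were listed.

9, 2.5, 1, 5, 2.5, 6, 7, 8, 4

Sorted (ascending): 225, 234, 234, 260, 299, 369, 579, 753, 851
The 2 values of 234 occupy positions 2–3 → average rank (2+3)/2 = 2.5.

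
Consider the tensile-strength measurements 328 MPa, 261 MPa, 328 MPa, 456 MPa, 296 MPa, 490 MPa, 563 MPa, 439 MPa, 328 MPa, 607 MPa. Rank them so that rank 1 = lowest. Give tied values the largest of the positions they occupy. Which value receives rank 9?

Sorted (ascending): 261, 296, 328, 328, 328, 439, 456, 490, 563, 607
The 3 values of 328 occupy positions 3–5 → each gets rank 5.
Rank 9 → value 563.

563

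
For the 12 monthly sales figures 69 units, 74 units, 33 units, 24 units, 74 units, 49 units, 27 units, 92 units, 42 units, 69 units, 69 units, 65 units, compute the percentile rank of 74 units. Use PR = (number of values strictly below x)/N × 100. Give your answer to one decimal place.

75.0

N = 12.
Strictly below 74: 9. Equal to 74: 2.
PR = 9/12 × 100 = 75.0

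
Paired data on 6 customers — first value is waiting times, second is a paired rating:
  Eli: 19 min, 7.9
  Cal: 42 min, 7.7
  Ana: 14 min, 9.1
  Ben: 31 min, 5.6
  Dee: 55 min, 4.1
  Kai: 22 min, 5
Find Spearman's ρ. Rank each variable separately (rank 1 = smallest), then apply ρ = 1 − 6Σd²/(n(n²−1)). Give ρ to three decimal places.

Ranks of variable 1: 2, 5, 1, 4, 6, 3
Ranks of variable 2: 5, 4, 6, 3, 1, 2
d = r₁ − r₂: -3, 1, -5, 1, 5, 1
d²: 9, 1, 25, 1, 25, 1; Σd² = 62
ρ = 1 − 6·62/(6·35) = 1 − 372/210 = -0.771

-0.771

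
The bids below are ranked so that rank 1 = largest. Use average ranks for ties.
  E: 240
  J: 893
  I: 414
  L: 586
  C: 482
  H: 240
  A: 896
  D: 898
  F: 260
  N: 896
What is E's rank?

9.5

Sorted (descending): 898, 896, 896, 893, 586, 482, 414, 260, 240, 240
The 2 values of 896 occupy positions 2–3 → average rank (2+3)/2 = 2.5.
The 2 values of 240 occupy positions 9–10 → average rank (9+10)/2 = 9.5.
E has value 240 → rank 9.5.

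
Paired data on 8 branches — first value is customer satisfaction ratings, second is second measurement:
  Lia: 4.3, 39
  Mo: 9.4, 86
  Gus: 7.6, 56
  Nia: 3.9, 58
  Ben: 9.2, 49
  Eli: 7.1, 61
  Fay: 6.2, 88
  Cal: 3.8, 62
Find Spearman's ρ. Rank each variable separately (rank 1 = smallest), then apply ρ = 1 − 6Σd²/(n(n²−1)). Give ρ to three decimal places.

0.000

Ranks of variable 1: 3, 8, 6, 2, 7, 5, 4, 1
Ranks of variable 2: 1, 7, 3, 4, 2, 5, 8, 6
d = r₁ − r₂: 2, 1, 3, -2, 5, 0, -4, -5
d²: 4, 1, 9, 4, 25, 0, 16, 25; Σd² = 84
ρ = 1 − 6·84/(8·63) = 1 − 504/504 = 0.000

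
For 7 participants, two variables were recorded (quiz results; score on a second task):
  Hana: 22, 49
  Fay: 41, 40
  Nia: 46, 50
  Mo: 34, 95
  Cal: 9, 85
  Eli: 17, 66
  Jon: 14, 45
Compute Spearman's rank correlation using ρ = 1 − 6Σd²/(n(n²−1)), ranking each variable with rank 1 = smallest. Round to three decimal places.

-0.214

Ranks of variable 1: 4, 6, 7, 5, 1, 3, 2
Ranks of variable 2: 3, 1, 4, 7, 6, 5, 2
d = r₁ − r₂: 1, 5, 3, -2, -5, -2, 0
d²: 1, 25, 9, 4, 25, 4, 0; Σd² = 68
ρ = 1 − 6·68/(7·48) = 1 − 408/336 = -0.214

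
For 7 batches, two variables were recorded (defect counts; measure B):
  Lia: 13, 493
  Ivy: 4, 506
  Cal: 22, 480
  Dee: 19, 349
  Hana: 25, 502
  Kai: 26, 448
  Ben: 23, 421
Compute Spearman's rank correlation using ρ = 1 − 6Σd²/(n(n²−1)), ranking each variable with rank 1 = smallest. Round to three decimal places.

-0.321

Ranks of variable 1: 2, 1, 4, 3, 6, 7, 5
Ranks of variable 2: 5, 7, 4, 1, 6, 3, 2
d = r₁ − r₂: -3, -6, 0, 2, 0, 4, 3
d²: 9, 36, 0, 4, 0, 16, 9; Σd² = 74
ρ = 1 − 6·74/(7·48) = 1 − 444/336 = -0.321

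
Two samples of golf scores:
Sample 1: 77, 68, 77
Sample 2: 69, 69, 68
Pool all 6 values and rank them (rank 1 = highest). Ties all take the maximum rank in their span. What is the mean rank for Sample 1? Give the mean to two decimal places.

3.33

Sorted (descending): 77, 77, 69, 69, 68, 68
The 2 values of 77 occupy positions 1–2 → each gets rank 2.
The 2 values of 69 occupy positions 3–4 → each gets rank 4.
The 2 values of 68 occupy positions 5–6 → each gets rank 6.
Sample 1 values → pooled ranks: 77→2, 68→6, 77→2
Mean rank = (2 + 6 + 2) / 3 = 3.33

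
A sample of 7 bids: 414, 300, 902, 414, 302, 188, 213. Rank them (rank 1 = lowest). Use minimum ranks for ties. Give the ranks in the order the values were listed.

Sorted (ascending): 188, 213, 300, 302, 414, 414, 902
The 2 values of 414 occupy positions 5–6 → each gets rank 5.

5, 3, 7, 5, 4, 1, 2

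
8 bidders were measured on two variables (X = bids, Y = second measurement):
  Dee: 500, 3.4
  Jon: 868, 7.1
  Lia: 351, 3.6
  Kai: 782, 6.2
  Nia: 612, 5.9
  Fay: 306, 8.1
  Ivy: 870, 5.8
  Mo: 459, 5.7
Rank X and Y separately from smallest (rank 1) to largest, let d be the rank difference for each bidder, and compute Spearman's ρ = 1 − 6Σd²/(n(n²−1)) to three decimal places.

0.119

Ranks of variable 1: 4, 7, 2, 6, 5, 1, 8, 3
Ranks of variable 2: 1, 7, 2, 6, 5, 8, 4, 3
d = r₁ − r₂: 3, 0, 0, 0, 0, -7, 4, 0
d²: 9, 0, 0, 0, 0, 49, 16, 0; Σd² = 74
ρ = 1 − 6·74/(8·63) = 1 − 444/504 = 0.119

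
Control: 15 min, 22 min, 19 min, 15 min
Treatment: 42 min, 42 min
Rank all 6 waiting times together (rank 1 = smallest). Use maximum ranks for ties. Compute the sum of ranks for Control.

Sorted (ascending): 15, 15, 19, 22, 42, 42
The 2 values of 15 occupy positions 1–2 → each gets rank 2.
The 2 values of 42 occupy positions 5–6 → each gets rank 6.
Control values → pooled ranks: 15→2, 22→4, 19→3, 15→2
Rank sum = 2 + 4 + 3 + 2 = 11

11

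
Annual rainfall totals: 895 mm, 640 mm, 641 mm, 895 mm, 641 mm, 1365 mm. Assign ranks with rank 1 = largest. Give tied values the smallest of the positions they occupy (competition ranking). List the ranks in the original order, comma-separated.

2, 6, 4, 2, 4, 1

Sorted (descending): 1365, 895, 895, 641, 641, 640
The 2 values of 895 occupy positions 2–3 → each gets rank 2.
The 2 values of 641 occupy positions 4–5 → each gets rank 4.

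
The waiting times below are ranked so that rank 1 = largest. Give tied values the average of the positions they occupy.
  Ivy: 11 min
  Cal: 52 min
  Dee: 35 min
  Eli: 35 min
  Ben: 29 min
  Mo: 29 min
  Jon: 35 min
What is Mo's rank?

5.5

Sorted (descending): 52, 35, 35, 35, 29, 29, 11
The 3 values of 35 occupy positions 2–4 → average rank 3.
The 2 values of 29 occupy positions 5–6 → average rank (5+6)/2 = 5.5.
Mo has value 29 min → rank 5.5.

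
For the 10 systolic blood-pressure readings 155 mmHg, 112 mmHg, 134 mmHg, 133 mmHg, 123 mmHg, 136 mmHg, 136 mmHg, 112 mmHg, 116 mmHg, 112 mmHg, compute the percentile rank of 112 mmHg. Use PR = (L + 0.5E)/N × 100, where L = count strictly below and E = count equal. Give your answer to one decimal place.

N = 10.
Strictly below 112: 0. Equal to 112: 3.
PR = (0 + 0.5·3)/10 × 100 = 15.0

15.0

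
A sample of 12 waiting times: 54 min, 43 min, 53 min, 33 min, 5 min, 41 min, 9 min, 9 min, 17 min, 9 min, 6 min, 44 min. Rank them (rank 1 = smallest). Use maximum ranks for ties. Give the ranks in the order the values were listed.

Sorted (ascending): 5, 6, 9, 9, 9, 17, 33, 41, 43, 44, 53, 54
The 3 values of 9 occupy positions 3–5 → each gets rank 5.

12, 9, 11, 7, 1, 8, 5, 5, 6, 5, 2, 10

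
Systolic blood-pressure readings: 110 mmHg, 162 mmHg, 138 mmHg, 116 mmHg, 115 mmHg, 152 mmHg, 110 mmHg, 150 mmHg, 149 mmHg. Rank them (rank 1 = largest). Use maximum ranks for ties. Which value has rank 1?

Sorted (descending): 162, 152, 150, 149, 138, 116, 115, 110, 110
The 2 values of 110 occupy positions 8–9 → each gets rank 9.
Rank 1 → value 162.

162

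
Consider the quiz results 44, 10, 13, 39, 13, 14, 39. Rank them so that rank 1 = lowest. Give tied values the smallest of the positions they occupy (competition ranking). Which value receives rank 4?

14

Sorted (ascending): 10, 13, 13, 14, 39, 39, 44
The 2 values of 13 occupy positions 2–3 → each gets rank 2.
The 2 values of 39 occupy positions 5–6 → each gets rank 5.
Rank 4 → value 14.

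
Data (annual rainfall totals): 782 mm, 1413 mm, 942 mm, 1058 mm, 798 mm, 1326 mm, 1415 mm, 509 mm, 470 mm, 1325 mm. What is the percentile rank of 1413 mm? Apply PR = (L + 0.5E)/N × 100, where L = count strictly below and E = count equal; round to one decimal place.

85.0

N = 10.
Strictly below 1413: 8. Equal to 1413: 1.
PR = (8 + 0.5·1)/10 × 100 = 85.0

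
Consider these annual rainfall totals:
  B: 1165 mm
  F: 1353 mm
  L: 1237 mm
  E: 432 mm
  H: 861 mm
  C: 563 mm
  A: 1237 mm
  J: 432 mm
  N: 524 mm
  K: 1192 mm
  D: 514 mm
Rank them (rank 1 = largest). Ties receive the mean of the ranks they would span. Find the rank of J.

10.5

Sorted (descending): 1353, 1237, 1237, 1192, 1165, 861, 563, 524, 514, 432, 432
The 2 values of 1237 occupy positions 2–3 → average rank (2+3)/2 = 2.5.
The 2 values of 432 occupy positions 10–11 → average rank (10+11)/2 = 10.5.
J has value 432 mm → rank 10.5.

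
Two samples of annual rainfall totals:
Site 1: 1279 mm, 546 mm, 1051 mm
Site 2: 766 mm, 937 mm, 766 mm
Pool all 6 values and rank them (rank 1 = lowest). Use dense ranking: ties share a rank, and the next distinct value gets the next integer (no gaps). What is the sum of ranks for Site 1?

Sorted (ascending): 546, 766, 766, 937, 1051, 1279
The 2 values of 766 share dense rank 2.
Remaining distinct values take the next consecutive integers.
Site 1 values → pooled ranks: 1279→5, 546→1, 1051→4
Rank sum = 5 + 1 + 4 = 10

10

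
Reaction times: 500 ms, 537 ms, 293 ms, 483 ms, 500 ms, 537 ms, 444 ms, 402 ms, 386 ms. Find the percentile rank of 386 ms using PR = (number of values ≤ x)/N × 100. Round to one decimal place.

22.2

N = 9.
Strictly below 386: 1. Equal to 386: 1.
PR = 2/9 × 100 = 22.2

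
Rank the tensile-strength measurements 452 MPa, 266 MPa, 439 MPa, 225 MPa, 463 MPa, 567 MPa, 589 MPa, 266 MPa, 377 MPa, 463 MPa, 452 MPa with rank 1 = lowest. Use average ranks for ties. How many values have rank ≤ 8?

7

Sorted (ascending): 225, 266, 266, 377, 439, 452, 452, 463, 463, 567, 589
The 2 values of 266 occupy positions 2–3 → average rank (2+3)/2 = 2.5.
The 2 values of 452 occupy positions 6–7 → average rank (6+7)/2 = 6.5.
The 2 values of 463 occupy positions 8–9 → average rank (8+9)/2 = 8.5.
Ranks ≤ 8: {1, 2.5, 2.5, 4, 5, 6.5, 6.5} → 7 values.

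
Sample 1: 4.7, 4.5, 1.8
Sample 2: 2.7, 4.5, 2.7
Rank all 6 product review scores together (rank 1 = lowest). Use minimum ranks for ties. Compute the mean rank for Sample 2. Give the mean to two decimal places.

2.67

Sorted (ascending): 1.8, 2.7, 2.7, 4.5, 4.5, 4.7
The 2 values of 2.7 occupy positions 2–3 → each gets rank 2.
The 2 values of 4.5 occupy positions 4–5 → each gets rank 4.
Sample 2 values → pooled ranks: 2.7→2, 4.5→4, 2.7→2
Mean rank = (2 + 4 + 2) / 3 = 2.67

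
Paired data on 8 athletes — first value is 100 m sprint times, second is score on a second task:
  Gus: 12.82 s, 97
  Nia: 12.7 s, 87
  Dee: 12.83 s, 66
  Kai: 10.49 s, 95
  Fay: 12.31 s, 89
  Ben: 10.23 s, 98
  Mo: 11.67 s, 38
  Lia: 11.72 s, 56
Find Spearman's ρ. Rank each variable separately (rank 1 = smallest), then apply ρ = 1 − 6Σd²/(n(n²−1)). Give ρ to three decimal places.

Ranks of variable 1: 7, 6, 8, 2, 5, 1, 3, 4
Ranks of variable 2: 7, 4, 3, 6, 5, 8, 1, 2
d = r₁ − r₂: 0, 2, 5, -4, 0, -7, 2, 2
d²: 0, 4, 25, 16, 0, 49, 4, 4; Σd² = 102
ρ = 1 − 6·102/(8·63) = 1 − 612/504 = -0.214

-0.214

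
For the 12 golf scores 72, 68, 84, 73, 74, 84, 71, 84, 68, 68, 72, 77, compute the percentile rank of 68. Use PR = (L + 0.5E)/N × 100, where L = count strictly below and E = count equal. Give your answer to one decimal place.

N = 12.
Strictly below 68: 0. Equal to 68: 3.
PR = (0 + 0.5·3)/12 × 100 = 12.5

12.5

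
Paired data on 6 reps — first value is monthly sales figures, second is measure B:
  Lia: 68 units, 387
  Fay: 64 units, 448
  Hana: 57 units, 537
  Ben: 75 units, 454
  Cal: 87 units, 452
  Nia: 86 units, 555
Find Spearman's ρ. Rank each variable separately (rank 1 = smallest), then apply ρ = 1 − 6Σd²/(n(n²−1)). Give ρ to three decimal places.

0.143

Ranks of variable 1: 3, 2, 1, 4, 6, 5
Ranks of variable 2: 1, 2, 5, 4, 3, 6
d = r₁ − r₂: 2, 0, -4, 0, 3, -1
d²: 4, 0, 16, 0, 9, 1; Σd² = 30
ρ = 1 − 6·30/(6·35) = 1 − 180/210 = 0.143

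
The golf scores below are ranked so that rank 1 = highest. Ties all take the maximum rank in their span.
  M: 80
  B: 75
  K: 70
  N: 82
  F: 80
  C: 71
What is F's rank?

Sorted (descending): 82, 80, 80, 75, 71, 70
The 2 values of 80 occupy positions 2–3 → each gets rank 3.
F has value 80 → rank 3.

3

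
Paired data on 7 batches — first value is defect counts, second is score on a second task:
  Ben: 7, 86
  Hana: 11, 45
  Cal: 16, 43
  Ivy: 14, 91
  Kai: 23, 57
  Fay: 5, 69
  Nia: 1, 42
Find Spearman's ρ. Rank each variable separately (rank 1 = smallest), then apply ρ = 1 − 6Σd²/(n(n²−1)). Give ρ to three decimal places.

Ranks of variable 1: 3, 4, 6, 5, 7, 2, 1
Ranks of variable 2: 6, 3, 2, 7, 4, 5, 1
d = r₁ − r₂: -3, 1, 4, -2, 3, -3, 0
d²: 9, 1, 16, 4, 9, 9, 0; Σd² = 48
ρ = 1 − 6·48/(7·48) = 1 − 288/336 = 0.143

0.143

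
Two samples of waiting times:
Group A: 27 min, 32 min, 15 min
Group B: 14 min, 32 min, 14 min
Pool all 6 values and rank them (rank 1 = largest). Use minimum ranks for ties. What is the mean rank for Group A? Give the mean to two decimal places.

2.67

Sorted (descending): 32, 32, 27, 15, 14, 14
The 2 values of 32 occupy positions 1–2 → each gets rank 1.
The 2 values of 14 occupy positions 5–6 → each gets rank 5.
Group A values → pooled ranks: 27→3, 32→1, 15→4
Mean rank = (3 + 1 + 4) / 3 = 2.67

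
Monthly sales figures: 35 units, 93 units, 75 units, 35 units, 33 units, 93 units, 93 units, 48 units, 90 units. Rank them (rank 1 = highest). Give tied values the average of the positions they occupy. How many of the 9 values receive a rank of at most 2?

3

Sorted (descending): 93, 93, 93, 90, 75, 48, 35, 35, 33
The 3 values of 93 occupy positions 1–3 → average rank 2.
The 2 values of 35 occupy positions 7–8 → average rank (7+8)/2 = 7.5.
Ranks ≤ 2: {2, 2, 2} → 3 values.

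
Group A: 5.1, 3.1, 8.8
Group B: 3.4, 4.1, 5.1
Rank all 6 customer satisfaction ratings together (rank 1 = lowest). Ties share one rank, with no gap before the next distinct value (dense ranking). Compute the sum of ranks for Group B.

Sorted (ascending): 3.1, 3.4, 4.1, 5.1, 5.1, 8.8
The 2 values of 5.1 share dense rank 4.
Remaining distinct values take the next consecutive integers.
Group B values → pooled ranks: 3.4→2, 4.1→3, 5.1→4
Rank sum = 2 + 3 + 4 = 9

9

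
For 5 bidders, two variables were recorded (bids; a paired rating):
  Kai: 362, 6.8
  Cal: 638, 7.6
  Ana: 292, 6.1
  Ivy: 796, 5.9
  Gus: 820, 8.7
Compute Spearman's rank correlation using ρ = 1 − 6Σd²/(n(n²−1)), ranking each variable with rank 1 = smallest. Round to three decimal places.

Ranks of variable 1: 2, 3, 1, 4, 5
Ranks of variable 2: 3, 4, 2, 1, 5
d = r₁ − r₂: -1, -1, -1, 3, 0
d²: 1, 1, 1, 9, 0; Σd² = 12
ρ = 1 − 6·12/(5·24) = 1 − 72/120 = 0.400

0.400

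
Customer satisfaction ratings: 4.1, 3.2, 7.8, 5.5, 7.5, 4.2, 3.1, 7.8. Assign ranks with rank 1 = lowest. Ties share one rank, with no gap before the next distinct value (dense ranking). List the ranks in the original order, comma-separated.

3, 2, 7, 5, 6, 4, 1, 7

Sorted (ascending): 3.1, 3.2, 4.1, 4.2, 5.5, 7.5, 7.8, 7.8
The 2 values of 7.8 share dense rank 7.
Remaining distinct values take the next consecutive integers.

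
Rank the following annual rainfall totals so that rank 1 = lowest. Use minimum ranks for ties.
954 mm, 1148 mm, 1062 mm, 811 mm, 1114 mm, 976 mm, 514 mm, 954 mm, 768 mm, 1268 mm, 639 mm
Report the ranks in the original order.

5, 10, 8, 4, 9, 7, 1, 5, 3, 11, 2

Sorted (ascending): 514, 639, 768, 811, 954, 954, 976, 1062, 1114, 1148, 1268
The 2 values of 954 occupy positions 5–6 → each gets rank 5.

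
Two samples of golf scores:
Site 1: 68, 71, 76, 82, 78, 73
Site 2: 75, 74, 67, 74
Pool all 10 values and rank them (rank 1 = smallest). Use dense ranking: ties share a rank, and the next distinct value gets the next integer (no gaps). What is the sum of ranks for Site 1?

33

Sorted (ascending): 67, 68, 71, 73, 74, 74, 75, 76, 78, 82
The 2 values of 74 share dense rank 5.
Remaining distinct values take the next consecutive integers.
Site 1 values → pooled ranks: 68→2, 71→3, 76→7, 82→9, 78→8, 73→4
Rank sum = 2 + 3 + 7 + 9 + 8 + 4 = 33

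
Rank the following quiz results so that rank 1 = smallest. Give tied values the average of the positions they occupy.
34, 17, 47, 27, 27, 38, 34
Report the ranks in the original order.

4.5, 1, 7, 2.5, 2.5, 6, 4.5

Sorted (ascending): 17, 27, 27, 34, 34, 38, 47
The 2 values of 27 occupy positions 2–3 → average rank (2+3)/2 = 2.5.
The 2 values of 34 occupy positions 4–5 → average rank (4+5)/2 = 4.5.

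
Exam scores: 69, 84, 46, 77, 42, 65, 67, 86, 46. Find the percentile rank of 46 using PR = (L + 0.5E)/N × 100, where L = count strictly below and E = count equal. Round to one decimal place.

22.2

N = 9.
Strictly below 46: 1. Equal to 46: 2.
PR = (1 + 0.5·2)/9 × 100 = 22.2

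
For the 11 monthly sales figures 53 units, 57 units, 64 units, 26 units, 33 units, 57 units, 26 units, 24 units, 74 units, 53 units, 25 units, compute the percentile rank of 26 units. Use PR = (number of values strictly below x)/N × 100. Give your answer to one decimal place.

N = 11.
Strictly below 26: 2. Equal to 26: 2.
PR = 2/11 × 100 = 18.2

18.2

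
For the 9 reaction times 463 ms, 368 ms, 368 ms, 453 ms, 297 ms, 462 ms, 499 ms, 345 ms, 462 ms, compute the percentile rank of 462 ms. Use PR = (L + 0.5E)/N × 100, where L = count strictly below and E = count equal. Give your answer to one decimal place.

N = 9.
Strictly below 462: 5. Equal to 462: 2.
PR = (5 + 0.5·2)/9 × 100 = 66.7

66.7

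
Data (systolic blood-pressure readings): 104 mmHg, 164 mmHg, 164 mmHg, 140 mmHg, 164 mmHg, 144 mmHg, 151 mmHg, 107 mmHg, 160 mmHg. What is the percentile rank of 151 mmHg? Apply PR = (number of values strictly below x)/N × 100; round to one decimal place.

44.4

N = 9.
Strictly below 151: 4. Equal to 151: 1.
PR = 4/9 × 100 = 44.4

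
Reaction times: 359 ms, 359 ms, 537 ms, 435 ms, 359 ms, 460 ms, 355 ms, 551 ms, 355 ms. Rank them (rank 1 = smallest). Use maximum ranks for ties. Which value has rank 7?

460

Sorted (ascending): 355, 355, 359, 359, 359, 435, 460, 537, 551
The 2 values of 355 occupy positions 1–2 → each gets rank 2.
The 3 values of 359 occupy positions 3–5 → each gets rank 5.
Rank 7 → value 460.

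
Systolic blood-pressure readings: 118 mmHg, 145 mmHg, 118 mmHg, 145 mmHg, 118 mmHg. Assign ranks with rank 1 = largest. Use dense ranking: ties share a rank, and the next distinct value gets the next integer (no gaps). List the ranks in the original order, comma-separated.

2, 1, 2, 1, 2

Sorted (descending): 145, 145, 118, 118, 118
The 2 values of 145 share dense rank 1.
The 3 values of 118 share dense rank 2.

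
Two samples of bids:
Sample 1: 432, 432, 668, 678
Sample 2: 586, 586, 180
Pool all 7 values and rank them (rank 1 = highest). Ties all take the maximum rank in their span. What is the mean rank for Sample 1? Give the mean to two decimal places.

Sorted (descending): 678, 668, 586, 586, 432, 432, 180
The 2 values of 586 occupy positions 3–4 → each gets rank 4.
The 2 values of 432 occupy positions 5–6 → each gets rank 6.
Sample 1 values → pooled ranks: 432→6, 432→6, 668→2, 678→1
Mean rank = (6 + 6 + 2 + 1) / 4 = 3.75

3.75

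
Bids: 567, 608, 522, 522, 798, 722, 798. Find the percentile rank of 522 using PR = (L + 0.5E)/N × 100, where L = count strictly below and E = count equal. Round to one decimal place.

N = 7.
Strictly below 522: 0. Equal to 522: 2.
PR = (0 + 0.5·2)/7 × 100 = 14.3

14.3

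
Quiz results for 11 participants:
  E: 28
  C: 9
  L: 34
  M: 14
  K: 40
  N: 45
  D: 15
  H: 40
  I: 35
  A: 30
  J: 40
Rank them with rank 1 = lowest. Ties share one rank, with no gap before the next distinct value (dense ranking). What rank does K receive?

Sorted (ascending): 9, 14, 15, 28, 30, 34, 35, 40, 40, 40, 45
The 3 values of 40 share dense rank 8.
Remaining distinct values take the next consecutive integers.
K has value 40 → rank 8.

8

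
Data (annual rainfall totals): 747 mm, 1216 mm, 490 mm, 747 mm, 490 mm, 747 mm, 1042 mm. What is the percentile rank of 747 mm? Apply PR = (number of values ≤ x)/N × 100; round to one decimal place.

N = 7.
Strictly below 747: 2. Equal to 747: 3.
PR = 5/7 × 100 = 71.4

71.4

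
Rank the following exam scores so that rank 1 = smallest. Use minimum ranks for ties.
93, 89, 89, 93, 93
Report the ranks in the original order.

Sorted (ascending): 89, 89, 93, 93, 93
The 2 values of 89 occupy positions 1–2 → each gets rank 1.
The 3 values of 93 occupy positions 3–5 → each gets rank 3.

3, 1, 1, 3, 3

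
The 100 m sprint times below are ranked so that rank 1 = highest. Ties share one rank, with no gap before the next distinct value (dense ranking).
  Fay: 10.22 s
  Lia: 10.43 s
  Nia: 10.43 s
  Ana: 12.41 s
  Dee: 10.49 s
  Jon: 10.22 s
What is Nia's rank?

3

Sorted (descending): 12.41, 10.49, 10.43, 10.43, 10.22, 10.22
The 2 values of 10.43 share dense rank 3.
The 2 values of 10.22 share dense rank 4.
Remaining distinct values take the next consecutive integers.
Nia has value 10.43 s → rank 3.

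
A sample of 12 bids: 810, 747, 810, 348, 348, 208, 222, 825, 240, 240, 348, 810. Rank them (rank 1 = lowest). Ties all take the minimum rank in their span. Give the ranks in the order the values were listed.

Sorted (ascending): 208, 222, 240, 240, 348, 348, 348, 747, 810, 810, 810, 825
The 2 values of 240 occupy positions 3–4 → each gets rank 3.
The 3 values of 348 occupy positions 5–7 → each gets rank 5.
The 3 values of 810 occupy positions 9–11 → each gets rank 9.

9, 8, 9, 5, 5, 1, 2, 12, 3, 3, 5, 9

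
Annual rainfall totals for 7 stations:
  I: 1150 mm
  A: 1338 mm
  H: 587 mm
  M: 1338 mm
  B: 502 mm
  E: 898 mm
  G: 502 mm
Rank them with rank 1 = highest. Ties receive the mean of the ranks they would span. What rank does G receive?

6.5

Sorted (descending): 1338, 1338, 1150, 898, 587, 502, 502
The 2 values of 1338 occupy positions 1–2 → average rank (1+2)/2 = 1.5.
The 2 values of 502 occupy positions 6–7 → average rank (6+7)/2 = 6.5.
G has value 502 mm → rank 6.5.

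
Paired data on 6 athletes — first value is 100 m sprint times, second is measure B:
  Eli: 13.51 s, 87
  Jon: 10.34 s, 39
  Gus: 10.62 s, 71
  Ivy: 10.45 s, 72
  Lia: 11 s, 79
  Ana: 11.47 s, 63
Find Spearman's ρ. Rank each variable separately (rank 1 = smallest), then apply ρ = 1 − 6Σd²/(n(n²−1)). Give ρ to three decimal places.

0.600

Ranks of variable 1: 6, 1, 3, 2, 4, 5
Ranks of variable 2: 6, 1, 3, 4, 5, 2
d = r₁ − r₂: 0, 0, 0, -2, -1, 3
d²: 0, 0, 0, 4, 1, 9; Σd² = 14
ρ = 1 − 6·14/(6·35) = 1 − 84/210 = 0.600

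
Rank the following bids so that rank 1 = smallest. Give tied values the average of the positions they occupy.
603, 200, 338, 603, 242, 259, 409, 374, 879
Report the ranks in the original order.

7.5, 1, 4, 7.5, 2, 3, 6, 5, 9

Sorted (ascending): 200, 242, 259, 338, 374, 409, 603, 603, 879
The 2 values of 603 occupy positions 7–8 → average rank (7+8)/2 = 7.5.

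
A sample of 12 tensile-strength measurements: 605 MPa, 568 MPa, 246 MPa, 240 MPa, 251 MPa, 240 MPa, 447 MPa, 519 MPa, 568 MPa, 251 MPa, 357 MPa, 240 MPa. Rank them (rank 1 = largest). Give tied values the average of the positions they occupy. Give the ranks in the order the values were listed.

1, 2.5, 9, 11, 7.5, 11, 5, 4, 2.5, 7.5, 6, 11

Sorted (descending): 605, 568, 568, 519, 447, 357, 251, 251, 246, 240, 240, 240
The 2 values of 568 occupy positions 2–3 → average rank (2+3)/2 = 2.5.
The 2 values of 251 occupy positions 7–8 → average rank (7+8)/2 = 7.5.
The 3 values of 240 occupy positions 10–12 → average rank 11.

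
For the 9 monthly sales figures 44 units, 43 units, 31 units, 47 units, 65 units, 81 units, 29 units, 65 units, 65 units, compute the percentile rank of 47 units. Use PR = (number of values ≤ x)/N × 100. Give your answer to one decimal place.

N = 9.
Strictly below 47: 4. Equal to 47: 1.
PR = 5/9 × 100 = 55.6

55.6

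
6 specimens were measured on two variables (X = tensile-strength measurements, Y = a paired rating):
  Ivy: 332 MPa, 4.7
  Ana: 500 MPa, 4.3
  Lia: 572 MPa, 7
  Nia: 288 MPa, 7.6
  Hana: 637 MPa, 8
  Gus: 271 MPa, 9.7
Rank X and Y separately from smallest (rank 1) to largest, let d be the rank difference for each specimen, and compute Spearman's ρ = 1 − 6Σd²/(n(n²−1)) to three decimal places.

Ranks of variable 1: 3, 4, 5, 2, 6, 1
Ranks of variable 2: 2, 1, 3, 4, 5, 6
d = r₁ − r₂: 1, 3, 2, -2, 1, -5
d²: 1, 9, 4, 4, 1, 25; Σd² = 44
ρ = 1 − 6·44/(6·35) = 1 − 264/210 = -0.257

-0.257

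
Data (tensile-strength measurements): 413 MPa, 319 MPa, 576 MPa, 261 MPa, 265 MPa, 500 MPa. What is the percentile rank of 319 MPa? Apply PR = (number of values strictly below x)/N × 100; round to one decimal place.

33.3

N = 6.
Strictly below 319: 2. Equal to 319: 1.
PR = 2/6 × 100 = 33.3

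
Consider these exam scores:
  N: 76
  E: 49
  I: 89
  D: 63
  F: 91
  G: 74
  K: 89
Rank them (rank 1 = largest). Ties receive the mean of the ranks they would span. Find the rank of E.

7

Sorted (descending): 91, 89, 89, 76, 74, 63, 49
The 2 values of 89 occupy positions 2–3 → average rank (2+3)/2 = 2.5.
E has value 49 → rank 7.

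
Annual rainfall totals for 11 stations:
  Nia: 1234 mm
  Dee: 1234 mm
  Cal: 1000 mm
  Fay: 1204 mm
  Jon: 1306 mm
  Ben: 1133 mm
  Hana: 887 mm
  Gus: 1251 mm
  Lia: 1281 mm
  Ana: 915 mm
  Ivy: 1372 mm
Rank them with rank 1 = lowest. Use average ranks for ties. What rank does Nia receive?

6.5

Sorted (ascending): 887, 915, 1000, 1133, 1204, 1234, 1234, 1251, 1281, 1306, 1372
The 2 values of 1234 occupy positions 6–7 → average rank (6+7)/2 = 6.5.
Nia has value 1234 mm → rank 6.5.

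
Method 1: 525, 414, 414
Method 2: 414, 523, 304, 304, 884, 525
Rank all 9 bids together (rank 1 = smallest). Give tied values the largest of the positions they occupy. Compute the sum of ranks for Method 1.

18

Sorted (ascending): 304, 304, 414, 414, 414, 523, 525, 525, 884
The 2 values of 304 occupy positions 1–2 → each gets rank 2.
The 3 values of 414 occupy positions 3–5 → each gets rank 5.
The 2 values of 525 occupy positions 7–8 → each gets rank 8.
Method 1 values → pooled ranks: 525→8, 414→5, 414→5
Rank sum = 8 + 5 + 5 = 18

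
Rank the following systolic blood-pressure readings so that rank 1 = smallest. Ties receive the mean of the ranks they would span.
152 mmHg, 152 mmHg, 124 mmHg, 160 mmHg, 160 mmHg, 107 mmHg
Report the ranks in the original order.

3.5, 3.5, 2, 5.5, 5.5, 1

Sorted (ascending): 107, 124, 152, 152, 160, 160
The 2 values of 152 occupy positions 3–4 → average rank (3+4)/2 = 3.5.
The 2 values of 160 occupy positions 5–6 → average rank (5+6)/2 = 5.5.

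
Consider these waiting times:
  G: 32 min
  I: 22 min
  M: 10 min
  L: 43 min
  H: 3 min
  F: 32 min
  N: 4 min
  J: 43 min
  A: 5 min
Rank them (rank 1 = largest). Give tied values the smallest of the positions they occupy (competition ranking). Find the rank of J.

1

Sorted (descending): 43, 43, 32, 32, 22, 10, 5, 4, 3
The 2 values of 43 occupy positions 1–2 → each gets rank 1.
The 2 values of 32 occupy positions 3–4 → each gets rank 3.
J has value 43 min → rank 1.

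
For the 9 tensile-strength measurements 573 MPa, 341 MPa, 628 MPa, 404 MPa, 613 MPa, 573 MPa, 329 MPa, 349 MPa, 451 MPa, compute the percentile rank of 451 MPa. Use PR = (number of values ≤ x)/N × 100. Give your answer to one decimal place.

N = 9.
Strictly below 451: 4. Equal to 451: 1.
PR = 5/9 × 100 = 55.6

55.6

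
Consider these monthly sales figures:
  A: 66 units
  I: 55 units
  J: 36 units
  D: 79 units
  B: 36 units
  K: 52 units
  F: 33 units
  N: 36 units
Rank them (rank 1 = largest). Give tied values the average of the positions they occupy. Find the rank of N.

6

Sorted (descending): 79, 66, 55, 52, 36, 36, 36, 33
The 3 values of 36 occupy positions 5–7 → average rank 6.
N has value 36 units → rank 6.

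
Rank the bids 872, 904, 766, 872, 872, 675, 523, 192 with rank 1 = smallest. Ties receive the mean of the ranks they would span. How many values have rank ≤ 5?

Sorted (ascending): 192, 523, 675, 766, 872, 872, 872, 904
The 3 values of 872 occupy positions 5–7 → average rank 6.
Ranks ≤ 5: {1, 2, 3, 4} → 4 values.

4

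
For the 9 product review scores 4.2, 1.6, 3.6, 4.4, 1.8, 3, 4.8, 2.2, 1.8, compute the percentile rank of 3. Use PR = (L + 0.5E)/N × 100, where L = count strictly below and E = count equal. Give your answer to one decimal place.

50.0

N = 9.
Strictly below 3: 4. Equal to 3: 1.
PR = (4 + 0.5·1)/9 × 100 = 50.0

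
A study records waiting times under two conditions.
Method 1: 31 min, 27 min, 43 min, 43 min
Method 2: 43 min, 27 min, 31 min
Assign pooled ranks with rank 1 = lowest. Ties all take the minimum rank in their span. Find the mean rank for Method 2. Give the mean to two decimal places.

Sorted (ascending): 27, 27, 31, 31, 43, 43, 43
The 2 values of 27 occupy positions 1–2 → each gets rank 1.
The 2 values of 31 occupy positions 3–4 → each gets rank 3.
The 3 values of 43 occupy positions 5–7 → each gets rank 5.
Method 2 values → pooled ranks: 43→5, 27→1, 31→3
Mean rank = (5 + 1 + 3) / 3 = 3.00

3.00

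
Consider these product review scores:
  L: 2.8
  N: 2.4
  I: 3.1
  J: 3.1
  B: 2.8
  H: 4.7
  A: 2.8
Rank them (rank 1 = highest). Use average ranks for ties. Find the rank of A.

Sorted (descending): 4.7, 3.1, 3.1, 2.8, 2.8, 2.8, 2.4
The 2 values of 3.1 occupy positions 2–3 → average rank (2+3)/2 = 2.5.
The 3 values of 2.8 occupy positions 4–6 → average rank 5.
A has value 2.8 → rank 5.

5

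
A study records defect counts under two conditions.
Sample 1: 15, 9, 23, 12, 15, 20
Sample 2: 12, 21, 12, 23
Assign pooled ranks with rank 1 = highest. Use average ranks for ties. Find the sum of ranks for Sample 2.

20.5

Sorted (descending): 23, 23, 21, 20, 15, 15, 12, 12, 12, 9
The 2 values of 23 occupy positions 1–2 → average rank (1+2)/2 = 1.5.
The 2 values of 15 occupy positions 5–6 → average rank (5+6)/2 = 5.5.
The 3 values of 12 occupy positions 7–9 → average rank 8.
Sample 2 values → pooled ranks: 12→8, 21→3, 12→8, 23→1.5
Rank sum = 8 + 3 + 8 + 1.5 = 20.5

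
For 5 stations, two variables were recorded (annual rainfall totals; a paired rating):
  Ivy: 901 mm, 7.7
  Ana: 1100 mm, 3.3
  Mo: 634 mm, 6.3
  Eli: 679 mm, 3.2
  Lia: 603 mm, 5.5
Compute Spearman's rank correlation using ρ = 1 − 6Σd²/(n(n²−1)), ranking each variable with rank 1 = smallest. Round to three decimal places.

Ranks of variable 1: 4, 5, 2, 3, 1
Ranks of variable 2: 5, 2, 4, 1, 3
d = r₁ − r₂: -1, 3, -2, 2, -2
d²: 1, 9, 4, 4, 4; Σd² = 22
ρ = 1 − 6·22/(5·24) = 1 − 132/120 = -0.100

-0.100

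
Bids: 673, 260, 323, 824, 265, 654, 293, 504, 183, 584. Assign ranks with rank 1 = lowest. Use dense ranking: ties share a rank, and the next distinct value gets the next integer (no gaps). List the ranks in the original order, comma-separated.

Sorted (ascending): 183, 260, 265, 293, 323, 504, 584, 654, 673, 824
No ties — each value takes its position as its rank.

9, 2, 5, 10, 3, 8, 4, 6, 1, 7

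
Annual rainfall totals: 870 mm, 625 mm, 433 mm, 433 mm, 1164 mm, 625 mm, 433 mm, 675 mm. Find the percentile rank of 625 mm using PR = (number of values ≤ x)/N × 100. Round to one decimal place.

62.5

N = 8.
Strictly below 625: 3. Equal to 625: 2.
PR = 5/8 × 100 = 62.5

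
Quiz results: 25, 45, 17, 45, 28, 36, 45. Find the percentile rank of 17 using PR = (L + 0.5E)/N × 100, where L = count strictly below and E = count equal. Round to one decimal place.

7.1

N = 7.
Strictly below 17: 0. Equal to 17: 1.
PR = (0 + 0.5·1)/7 × 100 = 7.1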